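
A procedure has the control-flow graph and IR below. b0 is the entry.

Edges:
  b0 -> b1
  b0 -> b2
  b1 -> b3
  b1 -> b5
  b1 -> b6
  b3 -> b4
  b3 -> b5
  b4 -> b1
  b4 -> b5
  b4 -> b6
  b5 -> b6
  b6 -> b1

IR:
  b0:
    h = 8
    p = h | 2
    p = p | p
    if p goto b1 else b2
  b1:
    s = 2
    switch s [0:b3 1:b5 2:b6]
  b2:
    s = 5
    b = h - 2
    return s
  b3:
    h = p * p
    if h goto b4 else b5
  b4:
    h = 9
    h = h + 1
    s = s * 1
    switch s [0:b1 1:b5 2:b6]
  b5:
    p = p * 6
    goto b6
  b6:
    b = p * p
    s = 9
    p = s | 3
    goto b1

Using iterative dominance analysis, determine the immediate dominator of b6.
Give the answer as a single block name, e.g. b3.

idom tree: b1←b0 b2←b0 b3←b1 b4←b3 b5←b1 b6←b1
Join-block Dom:
  b1: preds {b0,b4,b6}: {b0} ∩ {b0,b1,b3,b4} ∩ {b0,b1,b6} = {b0}; idom=b0
  b5: preds {b1,b3,b4}: {b0,b1} ∩ {b0,b1,b3} ∩ {b0,b1,b3,b4} = {b0,b1}; idom=b1
  b6: preds {b1,b4,b5}: {b0,b1} ∩ {b0,b1,b3,b4} ∩ {b0,b1,b5} = {b0,b1}; idom=b1

idom(b6) = b1

Answer: b1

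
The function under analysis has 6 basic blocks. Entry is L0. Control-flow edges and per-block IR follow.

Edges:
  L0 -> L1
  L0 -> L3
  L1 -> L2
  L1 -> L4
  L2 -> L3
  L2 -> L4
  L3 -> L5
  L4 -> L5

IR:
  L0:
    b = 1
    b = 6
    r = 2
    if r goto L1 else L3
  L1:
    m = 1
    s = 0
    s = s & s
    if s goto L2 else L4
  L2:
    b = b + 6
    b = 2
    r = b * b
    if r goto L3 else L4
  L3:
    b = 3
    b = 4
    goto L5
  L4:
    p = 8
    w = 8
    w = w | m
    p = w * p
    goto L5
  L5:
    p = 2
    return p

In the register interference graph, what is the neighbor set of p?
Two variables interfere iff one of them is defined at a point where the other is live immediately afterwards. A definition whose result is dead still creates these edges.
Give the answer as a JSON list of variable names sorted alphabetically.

Block summaries:
  L0: {b,r} / ∅
  L1: {m,s} / ∅
  L2: {b,r} / {b}
  L3: {b} / ∅
  L4: {p,w} / {m}
  L5: {p} / ∅

Liveness:
  L0: in=∅ out={b}
  L1: in={b} out={b,m}
  L2: in={b,m} out={m}
  L3: in=∅ out=∅
  L4: in={m} out=∅
  L5: in=∅ out=∅

Interfere edges:
  b↔{m,r,s}
  m↔{b,p,r,s,w}
  p↔{m,w}
  r↔{b,m}
  s↔{b,m}
  w↔{m,p}

N(p) = ["m", "w"]

Answer: ["m", "w"]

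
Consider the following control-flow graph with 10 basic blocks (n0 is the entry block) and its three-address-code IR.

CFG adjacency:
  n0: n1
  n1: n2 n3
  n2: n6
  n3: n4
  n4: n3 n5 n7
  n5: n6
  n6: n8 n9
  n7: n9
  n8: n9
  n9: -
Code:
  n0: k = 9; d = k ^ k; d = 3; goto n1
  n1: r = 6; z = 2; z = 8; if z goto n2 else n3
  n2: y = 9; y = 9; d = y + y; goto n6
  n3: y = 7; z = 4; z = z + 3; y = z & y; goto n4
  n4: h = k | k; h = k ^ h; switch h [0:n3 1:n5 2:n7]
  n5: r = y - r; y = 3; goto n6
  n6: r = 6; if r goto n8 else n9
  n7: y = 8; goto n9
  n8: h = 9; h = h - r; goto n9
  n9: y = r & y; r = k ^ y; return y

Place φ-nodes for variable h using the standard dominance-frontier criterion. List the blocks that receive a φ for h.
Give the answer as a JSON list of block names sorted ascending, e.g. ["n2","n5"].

Answer: ["n3", "n6", "n9"]

Analysis:
idom tree: n1←n0 n2←n1 n3←n1 n4←n3 n5←n4 n6←n1 n7←n4 n8←n6 n9←n1
Dom at joins:
  n3: preds {n1,n4}: {n0,n1} ∩ {n0,n1,n3,n4} = {n0,n1}; idom=n1
  n6: preds {n2,n5}: {n0,n1,n2} ∩ {n0,n1,n3,n4,n5} = {n0,n1}; idom=n1
  n9: preds {n6,n7,n8}: {n0,n1,n6} ∩ {n0,n1,n3,n4,n7} ∩ {n0,n1,n6,n8} = {n0,n1}; idom=n1

Frontier:
  join n3 pred n1: · stop@n1
  join n3 pred n4: n4→n3 stop@n1
  join n6 pred n2: n2 stop@n1
  join n6 pred n5: n5→n4→n3 stop@n1
  join n9 pred n6: n6 stop@n1
  join n9 pred n7: n7→n4→n3 stop@n1
  join n9 pred n8: n8→n6 stop@n1
  n0 → ∅
  n1 → ∅
  n2 → {n6}
  n3 → {n3,n6,n9}
  n4 → {n3,n6,n9}
  n5 → {n6}
  n6 → {n9}
  n7 → {n9}
  n8 → {n9}
  n9 → ∅

φ for h: defs {n4,n8}
  DF⁺ = {n3,n6,n9}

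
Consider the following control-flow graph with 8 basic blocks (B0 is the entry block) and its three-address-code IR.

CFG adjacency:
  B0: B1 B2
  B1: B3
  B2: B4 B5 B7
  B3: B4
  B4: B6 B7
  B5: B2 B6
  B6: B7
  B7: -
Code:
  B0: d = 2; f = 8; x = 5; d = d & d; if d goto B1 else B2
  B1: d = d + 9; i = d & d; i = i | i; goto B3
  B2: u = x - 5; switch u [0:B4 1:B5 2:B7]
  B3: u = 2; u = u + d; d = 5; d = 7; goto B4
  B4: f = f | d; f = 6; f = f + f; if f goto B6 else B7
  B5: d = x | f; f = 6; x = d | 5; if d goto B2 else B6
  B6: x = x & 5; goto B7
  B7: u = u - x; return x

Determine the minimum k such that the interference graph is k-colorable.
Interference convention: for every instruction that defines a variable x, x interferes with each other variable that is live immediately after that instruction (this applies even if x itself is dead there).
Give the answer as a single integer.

Block summaries:
  B0: {d,f,x} / ∅
  B1: {d,i} / {d}
  B2: {u} / {x}
  B3: {d,u} / {d}
  B4: {f} / {d,f}
  B5: {d,f,x} / {f,x}
  B6: {x} / {x}
  B7: {u} / {u,x}

Live sets:
  B0 li=∅ lo={d,f,x}
  B1 li={d,f,x} lo={d,f,x}
  B2 li={d,f,x} lo={d,f,u,x}
  B3 li={d,f,x} lo={d,f,u,x}
  B4 li={d,f,u,x} lo={u,x}
  B5 li={f,u,x} lo={d,f,u,x}
  B6 li={u,x} lo={u,x}
  B7 li={u,x} lo=∅

Interference:
  d↔{f,i,u,x}
  f↔{d,i,u,x}
  i↔{d,f,x}
  u↔{d,f,x}
  x↔{d,f,i,u}

Colouring:
  {d,f,i,x} pairwise interfere (4-clique) ⇒ χ ≥ 4
  4-colouring: R0={d}  R1={f}  R2={x}  R3={i,u}
  χ = 4

Answer: 4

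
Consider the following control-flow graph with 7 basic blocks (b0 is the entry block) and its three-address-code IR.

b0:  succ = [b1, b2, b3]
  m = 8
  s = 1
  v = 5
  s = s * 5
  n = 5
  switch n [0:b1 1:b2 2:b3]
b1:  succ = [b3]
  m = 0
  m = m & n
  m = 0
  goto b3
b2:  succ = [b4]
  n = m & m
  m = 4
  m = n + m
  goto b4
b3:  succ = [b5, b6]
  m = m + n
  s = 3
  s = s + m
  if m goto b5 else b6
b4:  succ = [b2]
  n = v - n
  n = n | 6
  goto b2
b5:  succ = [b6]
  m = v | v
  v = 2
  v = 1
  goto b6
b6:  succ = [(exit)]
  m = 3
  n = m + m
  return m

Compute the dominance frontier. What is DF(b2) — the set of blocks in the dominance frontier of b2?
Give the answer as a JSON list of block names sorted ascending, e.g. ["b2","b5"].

Answer: ["b2"]

Analysis:
idom tree: b1←b0 b2←b0 b3←b0 b4←b2 b5←b3 b6←b3
Join-block Dom:
  b2: preds {b0,b4}: {b0} ∩ {b0,b2,b4} = {b0}; idom=b0
  b3: preds {b0,b1}: {b0} ∩ {b0,b1} = {b0}; idom=b0
  b6: preds {b3,b5}: {b0,b3} ∩ {b0,b3,b5} = {b0,b3}; idom=b3

Frontier:
  join b2 pred b0: · stop@b0
  join b2 pred b4: b4→b2 stop@b0
  join b3 pred b0: · stop@b0
  join b3 pred b1: b1 stop@b0
  join b6 pred b3: · stop@b3
  join b6 pred b5: b5 stop@b3
  b0: DF=∅
  b1: DF={b3}
  b2: DF={b2}
  b3: DF=∅
  b4: DF={b2}
  b5: DF={b6}
  b6: DF=∅

DF(b2) = ["b2"]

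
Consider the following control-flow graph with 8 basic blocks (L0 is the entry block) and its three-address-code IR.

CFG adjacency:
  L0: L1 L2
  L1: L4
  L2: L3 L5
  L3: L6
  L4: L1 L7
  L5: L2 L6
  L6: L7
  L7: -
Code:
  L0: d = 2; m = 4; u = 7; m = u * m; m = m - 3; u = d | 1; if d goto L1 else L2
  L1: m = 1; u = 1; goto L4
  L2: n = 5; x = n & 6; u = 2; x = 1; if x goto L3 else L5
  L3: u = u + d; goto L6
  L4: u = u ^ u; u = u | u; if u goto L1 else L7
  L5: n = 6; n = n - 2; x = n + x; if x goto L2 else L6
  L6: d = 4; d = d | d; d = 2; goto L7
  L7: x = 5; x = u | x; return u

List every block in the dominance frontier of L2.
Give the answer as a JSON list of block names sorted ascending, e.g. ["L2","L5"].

idom tree: L1←L0 L2←L0 L3←L2 L4←L1 L5←L2 L6←L2 L7←L0
Dom∩ at merges:
  L1: preds {L0,L4}: {L0} ∩ {L0,L1,L4} = {L0}; idom=L0
  L2: preds {L0,L5}: {L0} ∩ {L0,L2,L5} = {L0}; idom=L0
  L6: preds {L3,L5}: {L0,L2,L3} ∩ {L0,L2,L5} = {L0,L2}; idom=L2
  L7: preds {L4,L6}: {L0,L1,L4} ∩ {L0,L2,L6} = {L0}; idom=L0

DF derivation:
  L1←L0: walk · to L0
  L1←L4: walk L4→L1 to L0
  L2←L0: walk · to L0
  L2←L5: walk L5→L2 to L0
  L6←L3: walk L3 to L2
  L6←L5: walk L5 to L2
  L7←L4: walk L4→L1 to L0
  L7←L6: walk L6→L2 to L0
  L0: DF=∅
  L1: DF={L1,L7}
  L2: DF={L2,L7}
  L3: DF={L6}
  L4: DF={L1,L7}
  L5: DF={L2,L6}
  L6: DF={L7}
  L7: DF=∅

DF(L2) = ["L2", "L7"]

Answer: ["L2", "L7"]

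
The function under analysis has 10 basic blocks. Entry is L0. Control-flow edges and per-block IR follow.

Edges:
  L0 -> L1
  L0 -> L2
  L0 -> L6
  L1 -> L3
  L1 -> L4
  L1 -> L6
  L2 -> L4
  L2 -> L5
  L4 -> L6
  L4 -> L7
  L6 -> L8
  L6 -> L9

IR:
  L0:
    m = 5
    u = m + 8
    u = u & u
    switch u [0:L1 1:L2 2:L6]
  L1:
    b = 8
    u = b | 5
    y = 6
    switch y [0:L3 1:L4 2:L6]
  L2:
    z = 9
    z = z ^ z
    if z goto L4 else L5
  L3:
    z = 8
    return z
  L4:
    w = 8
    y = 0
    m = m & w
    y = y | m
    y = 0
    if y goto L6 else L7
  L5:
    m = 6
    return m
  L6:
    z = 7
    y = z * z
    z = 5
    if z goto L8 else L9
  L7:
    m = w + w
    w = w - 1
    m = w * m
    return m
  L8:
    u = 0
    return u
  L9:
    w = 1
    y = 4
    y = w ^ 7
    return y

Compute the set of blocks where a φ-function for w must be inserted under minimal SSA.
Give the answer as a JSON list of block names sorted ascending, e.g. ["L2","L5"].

Answer: ["L6"]

Analysis:
idom tree: L1←L0 L2←L0 L3←L1 L4←L0 L5←L2 L6←L0 L7←L4 L8←L6 L9←L6
Dom∩ at merges:
  L4: preds {L1,L2}: {L0,L1} ∩ {L0,L2} = {L0}; idom=L0
  L6: preds {L0,L1,L4}: {L0} ∩ {L0,L1} ∩ {L0,L4} = {L0}; idom=L0

DF derivation:
  L4←L1: walk L1 to L0
  L4←L2: walk L2 to L0
  L6←L0: walk · to L0
  L6←L1: walk L1 to L0
  L6←L4: walk L4 to L0
  L0: DF=∅
  L1: DF={L4,L6}
  L2: DF={L4}
  L3: DF=∅
  L4: DF={L6}
  L5: DF=∅
  L6: DF=∅
  L7: DF=∅
  L8: DF=∅
  L9: DF=∅

φ for w: defs {L4,L7,L9}
  DF⁺ = {L6}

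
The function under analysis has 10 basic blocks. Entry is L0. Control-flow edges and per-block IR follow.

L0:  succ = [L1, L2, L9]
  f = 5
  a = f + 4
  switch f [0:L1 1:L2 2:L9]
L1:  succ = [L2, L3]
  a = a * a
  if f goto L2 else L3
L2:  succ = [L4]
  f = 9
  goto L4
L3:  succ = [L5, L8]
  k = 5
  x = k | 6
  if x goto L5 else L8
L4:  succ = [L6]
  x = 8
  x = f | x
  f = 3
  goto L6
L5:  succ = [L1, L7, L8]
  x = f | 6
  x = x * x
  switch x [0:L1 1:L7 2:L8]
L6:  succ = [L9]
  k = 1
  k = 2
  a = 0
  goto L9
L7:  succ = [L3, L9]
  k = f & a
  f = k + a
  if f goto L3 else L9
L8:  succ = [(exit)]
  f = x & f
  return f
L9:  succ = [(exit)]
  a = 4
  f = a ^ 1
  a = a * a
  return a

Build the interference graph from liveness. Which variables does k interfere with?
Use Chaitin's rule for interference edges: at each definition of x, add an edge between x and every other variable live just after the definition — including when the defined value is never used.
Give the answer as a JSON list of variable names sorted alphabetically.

Answer: ["a", "f"]

Derivation:
Per-block:
  L0: def={a,f} ue=∅
  L1: def={a} ue={a,f}
  L2: def={f} ue=∅
  L3: def={k,x} ue=∅
  L4: def={f,x} ue={f}
  L5: def={x} ue={f}
  L6: def={a,k} ue=∅
  L7: def={f,k} ue={a,f}
  L8: def={f} ue={f,x}
  L9: def={a,f} ue=∅

Live sets:
  live L0: ∅→{a,f}
  live L1: {a,f}→{a,f}
  live L2: ∅→{f}
  live L3: {a,f}→{a,f,x}
  live L4: {f}→∅
  live L5: {a,f}→{a,f,x}
  live L6: ∅→∅
  live L7: {a,f}→{a,f}
  live L8: {f,x}→∅
  live L9: ∅→∅

Interfere edges:
  a — {f,k,x}
  f — {a,k,x}
  k — {a,f}
  x — {a,f}

N(k) = ["a", "f"]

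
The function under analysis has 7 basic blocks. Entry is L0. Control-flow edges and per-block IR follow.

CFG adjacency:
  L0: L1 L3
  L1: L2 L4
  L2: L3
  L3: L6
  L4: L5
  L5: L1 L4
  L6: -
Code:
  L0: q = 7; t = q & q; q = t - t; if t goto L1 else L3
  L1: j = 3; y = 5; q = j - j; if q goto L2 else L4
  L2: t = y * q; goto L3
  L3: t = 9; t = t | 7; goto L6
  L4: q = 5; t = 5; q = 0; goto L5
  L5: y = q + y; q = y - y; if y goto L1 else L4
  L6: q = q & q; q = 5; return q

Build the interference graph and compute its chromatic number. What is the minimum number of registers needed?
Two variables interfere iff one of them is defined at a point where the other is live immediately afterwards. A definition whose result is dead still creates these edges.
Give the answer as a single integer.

Block summaries:
  L0: def={q,t} ue=∅
  L1: def={j,q,y} ue=∅
  L2: def={t} ue={q,y}
  L3: def={t} ue=∅
  L4: def={q,t} ue=∅
  L5: def={q,y} ue={q,y}
  L6: def={q} ue={q}

Liveness:
  L0: in=∅ out={q}
  L1: in=∅ out={q,y}
  L2: in={q,y} out={q}
  L3: in={q} out={q}
  L4: in={y} out={q,y}
  L5: in={q,y} out={y}
  L6: in={q} out=∅

Interference:
  j↔{y}
  q↔{t,y}
  t↔{q,y}
  y↔{j,q,t}

Registers:
  {q,t,y} pairwise interfere (3-clique) ⇒ χ ≥ 3
  assign j→R1 q→R1 t→R2 y→R0 — no edge inside a register ⇒ χ ≤ 3
  χ = 3

Answer: 3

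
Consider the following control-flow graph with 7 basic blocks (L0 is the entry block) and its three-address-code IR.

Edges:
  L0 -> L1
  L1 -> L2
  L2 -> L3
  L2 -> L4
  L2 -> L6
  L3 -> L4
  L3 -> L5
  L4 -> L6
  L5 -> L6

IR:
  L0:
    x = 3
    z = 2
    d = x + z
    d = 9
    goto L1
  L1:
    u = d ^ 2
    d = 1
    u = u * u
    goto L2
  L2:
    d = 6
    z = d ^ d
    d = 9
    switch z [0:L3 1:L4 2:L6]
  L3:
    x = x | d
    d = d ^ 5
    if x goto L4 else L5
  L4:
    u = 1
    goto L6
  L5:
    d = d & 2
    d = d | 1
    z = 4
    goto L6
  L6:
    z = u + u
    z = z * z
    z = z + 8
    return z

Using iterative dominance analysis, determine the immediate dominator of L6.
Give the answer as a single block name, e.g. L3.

Answer: L2

Derivation:
idom tree: L1←L0 L2←L1 L3←L2 L4←L2 L5←L3 L6←L2
Dom∩ at merges:
  L4: preds {L2,L3}: {L0,L1,L2} ∩ {L0,L1,L2,L3} = {L0,L1,L2}; idom=L2
  L6: preds {L2,L4,L5}: {L0,L1,L2} ∩ {L0,L1,L2,L4} ∩ {L0,L1,L2,L3,L5} = {L0,L1,L2}; idom=L2

idom(L6) = L2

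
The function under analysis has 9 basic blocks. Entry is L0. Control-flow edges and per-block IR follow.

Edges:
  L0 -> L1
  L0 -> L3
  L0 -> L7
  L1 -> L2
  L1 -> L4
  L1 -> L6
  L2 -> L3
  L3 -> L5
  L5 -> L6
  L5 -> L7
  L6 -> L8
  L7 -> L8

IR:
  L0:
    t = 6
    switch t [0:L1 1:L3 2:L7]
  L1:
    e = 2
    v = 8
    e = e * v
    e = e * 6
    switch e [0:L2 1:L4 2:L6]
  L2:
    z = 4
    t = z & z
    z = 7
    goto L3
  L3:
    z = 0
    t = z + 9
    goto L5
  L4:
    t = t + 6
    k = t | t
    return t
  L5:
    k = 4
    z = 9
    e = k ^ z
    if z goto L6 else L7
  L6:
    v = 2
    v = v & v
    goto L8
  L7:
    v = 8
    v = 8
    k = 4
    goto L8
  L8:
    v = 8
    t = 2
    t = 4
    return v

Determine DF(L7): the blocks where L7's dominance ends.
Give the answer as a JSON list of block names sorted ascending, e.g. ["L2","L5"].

idom tree: L1←L0 L2←L1 L3←L0 L4←L1 L5←L3 L6←L0 L7←L0 L8←L0
Join-block Dom:
  L3: preds {L0,L2}: {L0} ∩ {L0,L1,L2} = {L0}; idom=L0
  L6: preds {L1,L5}: {L0,L1} ∩ {L0,L3,L5} = {L0}; idom=L0
  L7: preds {L0,L5}: {L0} ∩ {L0,L3,L5} = {L0}; idom=L0
  L8: preds {L6,L7}: {L0,L6} ∩ {L0,L7} = {L0}; idom=L0

Frontier:
  L3←L0: walk · to L0
  L3←L2: walk L2→L1 to L0
  L6←L1: walk L1 to L0
  L6←L5: walk L5→L3 to L0
  L7←L0: walk · to L0
  L7←L5: walk L5→L3 to L0
  L8←L6: walk L6 to L0
  L8←L7: walk L7 to L0
  L0 → ∅
  L1 → {L3,L6}
  L2 → {L3}
  L3 → {L6,L7}
  L4 → ∅
  L5 → {L6,L7}
  L6 → {L8}
  L7 → {L8}
  L8 → ∅

DF(L7) = ["L8"]

Answer: ["L8"]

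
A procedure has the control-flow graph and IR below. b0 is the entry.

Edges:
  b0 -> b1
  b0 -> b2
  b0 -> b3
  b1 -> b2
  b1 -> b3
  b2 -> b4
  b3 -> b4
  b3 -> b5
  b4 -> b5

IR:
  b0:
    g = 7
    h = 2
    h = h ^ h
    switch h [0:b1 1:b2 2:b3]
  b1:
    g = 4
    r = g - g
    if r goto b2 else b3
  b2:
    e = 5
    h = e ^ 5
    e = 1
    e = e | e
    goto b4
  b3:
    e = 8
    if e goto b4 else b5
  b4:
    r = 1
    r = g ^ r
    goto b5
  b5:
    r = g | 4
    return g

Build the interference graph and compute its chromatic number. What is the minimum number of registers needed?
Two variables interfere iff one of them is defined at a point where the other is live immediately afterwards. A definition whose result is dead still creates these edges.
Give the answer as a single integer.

Answer: 2

Analysis:
def/use:
  b0: {g,h} / ∅
  b1: {g,r} / ∅
  b2: {e,h} / ∅
  b3: {e} / ∅
  b4: {r} / {g}
  b5: {r} / {g}

Live sets:
  b0: in=∅ out={g}
  b1: in=∅ out={g}
  b2: in={g} out={g}
  b3: in={g} out={g}
  b4: in={g} out={g}
  b5: in={g} out=∅

Conflict graph:
  e: {g}
  g: {e,h,r}
  h: {g}
  r: {g}

Registers:
  clique {e,g} ⇒ need ≥ 2
  assign e→r1 g→r0 h→r1 r→r1 — no edge inside a register ⇒ χ ≤ 2
  χ = 2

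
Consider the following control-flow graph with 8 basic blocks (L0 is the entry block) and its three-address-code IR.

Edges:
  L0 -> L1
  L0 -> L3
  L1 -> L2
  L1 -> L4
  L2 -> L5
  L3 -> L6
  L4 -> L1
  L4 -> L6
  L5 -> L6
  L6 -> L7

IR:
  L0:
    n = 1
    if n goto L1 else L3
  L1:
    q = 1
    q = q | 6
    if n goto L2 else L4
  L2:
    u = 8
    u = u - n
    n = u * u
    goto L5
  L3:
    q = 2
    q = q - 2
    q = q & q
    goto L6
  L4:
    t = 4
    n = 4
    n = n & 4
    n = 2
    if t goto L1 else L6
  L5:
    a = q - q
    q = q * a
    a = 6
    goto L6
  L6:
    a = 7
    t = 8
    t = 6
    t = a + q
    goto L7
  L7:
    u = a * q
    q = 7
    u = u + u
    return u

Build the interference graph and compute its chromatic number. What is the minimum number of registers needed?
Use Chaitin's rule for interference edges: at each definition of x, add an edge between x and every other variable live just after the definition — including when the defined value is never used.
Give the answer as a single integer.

def/use:
  L0 def {n} use ∅
  L1 def {q} use {n}
  L2 def {n,u} use {n}
  L3 def {q} use ∅
  L4 def {n,t} use ∅
  L5 def {a,q} use {q}
  L6 def {a,t} use {q}
  L7 def {q,u} use {a,q}

Backward fixpoint:
  L0: in=∅ out={n}
  L1: in={n} out={n,q}
  L2: in={n,q} out={q}
  L3: in=∅ out={q}
  L4: in={q} out={n,q}
  L5: in={q} out={q}
  L6: in={q} out={a,q}
  L7: in={a,q} out=∅

Conflict graph:
  a — {q,t}
  n — {q,t,u}
  q — {a,n,t,u}
  t — {a,n,q}
  u — {n,q}

Colouring:
  lower bound: {a,q,t} mutually conflict ⇒ χ ≥ 3
  assign a→R1 n→R1 q→R0 t→R2 u→R2 — no edge inside a register ⇒ χ ≤ 3
  χ = 3

Answer: 3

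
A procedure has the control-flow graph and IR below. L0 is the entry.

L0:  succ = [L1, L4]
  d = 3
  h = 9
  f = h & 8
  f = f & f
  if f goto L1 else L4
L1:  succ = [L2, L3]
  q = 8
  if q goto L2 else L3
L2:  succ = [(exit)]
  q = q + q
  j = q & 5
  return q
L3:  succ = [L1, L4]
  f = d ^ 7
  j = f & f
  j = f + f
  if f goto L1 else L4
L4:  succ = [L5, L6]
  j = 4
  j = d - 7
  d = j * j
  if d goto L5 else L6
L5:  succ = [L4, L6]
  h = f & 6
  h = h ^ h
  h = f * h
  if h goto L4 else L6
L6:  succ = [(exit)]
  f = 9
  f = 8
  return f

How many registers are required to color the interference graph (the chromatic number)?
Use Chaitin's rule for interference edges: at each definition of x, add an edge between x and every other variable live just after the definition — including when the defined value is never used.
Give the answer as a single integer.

Per-block:
  L0 def {d,f,h} use ∅
  L1 def {q} use ∅
  L2 def {j,q} use {q}
  L3 def {f,j} use {d}
  L4 def {d,j} use {d}
  L5 def {h} use {f}
  L6 def {f} use ∅

Liveness:
  L0 li=∅ lo={d,f}
  L1 li={d} lo={d,q}
  L2 li={q} lo=∅
  L3 li={d} lo={d,f}
  L4 li={d,f} lo={d,f}
  L5 li={d,f} lo={d,f}
  L6 li=∅ lo=∅

Interfere edges:
  d — {f,h,j,q}
  f — {d,h,j}
  h — {d,f}
  j — {d,f,q}
  q — {d,j}

Colouring:
  {d,f,h} pairwise interfere (3-clique) ⇒ χ ≥ 3
  assign d→c0 f→c1 h→c2 j→c2 q→c1 — no edge inside a register ⇒ χ ≤ 3
  χ = 3

Answer: 3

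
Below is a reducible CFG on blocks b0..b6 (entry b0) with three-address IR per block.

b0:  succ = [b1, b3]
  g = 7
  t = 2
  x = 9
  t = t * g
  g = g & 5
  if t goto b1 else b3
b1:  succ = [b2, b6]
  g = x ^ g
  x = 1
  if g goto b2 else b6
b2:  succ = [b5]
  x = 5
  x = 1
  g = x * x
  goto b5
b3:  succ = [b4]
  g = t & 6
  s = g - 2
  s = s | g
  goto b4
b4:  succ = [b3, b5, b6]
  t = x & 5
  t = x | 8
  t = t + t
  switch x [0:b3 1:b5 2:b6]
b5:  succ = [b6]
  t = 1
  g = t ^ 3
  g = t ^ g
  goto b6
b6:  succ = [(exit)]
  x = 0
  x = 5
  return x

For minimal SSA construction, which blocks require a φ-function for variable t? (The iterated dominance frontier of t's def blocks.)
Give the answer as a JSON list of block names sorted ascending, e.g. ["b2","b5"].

Answer: ["b3", "b5", "b6"]

Analysis:
idom tree: b1←b0 b2←b1 b3←b0 b4←b3 b5←b0 b6←b0
Dom∩ at merges:
  b3: preds {b0,b4}: {b0} ∩ {b0,b3,b4} = {b0}; idom=b0
  b5: preds {b2,b4}: {b0,b1,b2} ∩ {b0,b3,b4} = {b0}; idom=b0
  b6: preds {b1,b4,b5}: {b0,b1} ∩ {b0,b3,b4} ∩ {b0,b5} = {b0}; idom=b0

DF walk-up:
  b3←b0: walk · to b0
  b3←b4: walk b4→b3 to b0
  b5←b2: walk b2→b1 to b0
  b5←b4: walk b4→b3 to b0
  b6←b1: walk b1 to b0
  b6←b4: walk b4→b3 to b0
  b6←b5: walk b5 to b0
  b0: DF=∅
  b1: DF={b5,b6}
  b2: DF={b5}
  b3: DF={b3,b5,b6}
  b4: DF={b3,b5,b6}
  b5: DF={b6}
  b6: DF=∅

φ for t: defs {b0,b4,b5}
  DF⁺ = {b3,b5,b6}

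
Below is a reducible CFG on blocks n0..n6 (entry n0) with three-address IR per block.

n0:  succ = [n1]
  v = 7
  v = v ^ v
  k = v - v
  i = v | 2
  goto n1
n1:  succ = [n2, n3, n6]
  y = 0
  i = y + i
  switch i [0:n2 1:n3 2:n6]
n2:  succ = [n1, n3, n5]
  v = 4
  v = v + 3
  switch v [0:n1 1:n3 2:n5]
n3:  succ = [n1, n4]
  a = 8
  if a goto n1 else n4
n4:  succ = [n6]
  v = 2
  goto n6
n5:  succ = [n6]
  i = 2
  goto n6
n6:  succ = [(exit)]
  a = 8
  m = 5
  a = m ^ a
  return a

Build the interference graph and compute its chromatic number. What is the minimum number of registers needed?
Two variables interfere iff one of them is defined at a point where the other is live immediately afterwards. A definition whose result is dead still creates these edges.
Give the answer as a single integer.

Block summaries:
  n0: {i,k,v} / ∅
  n1: {i,y} / {i}
  n2: {v} / ∅
  n3: {a} / ∅
  n4: {v} / ∅
  n5: {i} / ∅
  n6: {a,m} / ∅

Liveness:
  n0 li=∅ lo={i}
  n1 li={i} lo={i}
  n2 li={i} lo={i}
  n3 li={i} lo={i}
  n4 li=∅ lo=∅
  n5 li=∅ lo=∅
  n6 li=∅ lo=∅

Conflict graph:
  a↔{i,m}
  i↔{a,v,y}
  k↔{v}
  m↔{a}
  v↔{i,k}
  y↔{i}

Chromatic number:
  lower bound: {a,i} mutually conflict ⇒ χ ≥ 2
  2-colouring: c0={i,k,m}  c1={a,v,y}
  χ = 2

Answer: 2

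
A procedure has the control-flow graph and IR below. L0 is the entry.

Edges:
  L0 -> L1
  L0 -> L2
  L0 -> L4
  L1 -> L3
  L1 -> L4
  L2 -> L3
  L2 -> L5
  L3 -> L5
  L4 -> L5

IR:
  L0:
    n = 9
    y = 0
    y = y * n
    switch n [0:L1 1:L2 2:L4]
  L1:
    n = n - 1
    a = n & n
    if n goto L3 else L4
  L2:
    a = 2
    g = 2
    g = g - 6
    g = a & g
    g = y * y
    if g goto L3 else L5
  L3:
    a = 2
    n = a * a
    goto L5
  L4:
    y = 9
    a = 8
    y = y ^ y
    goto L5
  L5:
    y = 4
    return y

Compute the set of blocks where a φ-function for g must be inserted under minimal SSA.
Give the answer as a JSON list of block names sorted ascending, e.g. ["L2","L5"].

Answer: ["L3", "L5"]

Analysis:
idom tree: L1←L0 L2←L0 L3←L0 L4←L0 L5←L0
Dom∩ at merges:
  L3: preds {L1,L2}: {L0,L1} ∩ {L0,L2} = {L0}; idom=L0
  L4: preds {L0,L1}: {L0} ∩ {L0,L1} = {L0}; idom=L0
  L5: preds {L2,L3,L4}: {L0,L2} ∩ {L0,L3} ∩ {L0,L4} = {L0}; idom=L0

DF derivation:
  join L3 pred L1: L1 stop@L0
  join L3 pred L2: L2 stop@L0
  join L4 pred L0: · stop@L0
  join L4 pred L1: L1 stop@L0
  join L5 pred L2: L2 stop@L0
  join L5 pred L3: L3 stop@L0
  join L5 pred L4: L4 stop@L0
  DF(L0)=∅
  DF(L1)={L3,L4}
  DF(L2)={L3,L5}
  DF(L3)={L5}
  DF(L4)={L5}
  DF(L5)=∅

φ for g: defs {L2}
  DF⁺ = {L3,L5}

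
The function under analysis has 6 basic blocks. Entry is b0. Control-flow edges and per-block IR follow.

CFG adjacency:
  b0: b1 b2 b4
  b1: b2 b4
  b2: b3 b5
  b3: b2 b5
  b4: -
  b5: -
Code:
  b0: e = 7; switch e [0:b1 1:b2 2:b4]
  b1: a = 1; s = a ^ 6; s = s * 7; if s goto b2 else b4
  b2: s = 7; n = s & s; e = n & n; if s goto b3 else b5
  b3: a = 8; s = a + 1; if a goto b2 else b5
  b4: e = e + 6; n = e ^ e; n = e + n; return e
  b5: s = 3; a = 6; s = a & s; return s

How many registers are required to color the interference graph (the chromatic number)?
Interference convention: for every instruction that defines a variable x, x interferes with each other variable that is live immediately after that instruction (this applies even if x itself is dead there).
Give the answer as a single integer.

def/use:
  b0 def {e} use ∅
  b1 def {a,s} use ∅
  b2 def {e,n,s} use ∅
  b3 def {a,s} use ∅
  b4 def {e,n} use {e}
  b5 def {a,s} use ∅

Live sets:
  live b0: ∅→{e}
  live b1: {e}→{e}
  live b2: ∅→∅
  live b3: ∅→∅
  live b4: {e}→∅
  live b5: ∅→∅

Interfere edges:
  a — {e,s}
  e — {a,n,s}
  n — {e,s}
  s — {a,e,n}

Colouring:
  clique {a,e,s} ⇒ need ≥ 3
  assign a→c2 e→c0 n→c2 s→c1 — no edge inside a register ⇒ χ ≤ 3
  χ = 3

Answer: 3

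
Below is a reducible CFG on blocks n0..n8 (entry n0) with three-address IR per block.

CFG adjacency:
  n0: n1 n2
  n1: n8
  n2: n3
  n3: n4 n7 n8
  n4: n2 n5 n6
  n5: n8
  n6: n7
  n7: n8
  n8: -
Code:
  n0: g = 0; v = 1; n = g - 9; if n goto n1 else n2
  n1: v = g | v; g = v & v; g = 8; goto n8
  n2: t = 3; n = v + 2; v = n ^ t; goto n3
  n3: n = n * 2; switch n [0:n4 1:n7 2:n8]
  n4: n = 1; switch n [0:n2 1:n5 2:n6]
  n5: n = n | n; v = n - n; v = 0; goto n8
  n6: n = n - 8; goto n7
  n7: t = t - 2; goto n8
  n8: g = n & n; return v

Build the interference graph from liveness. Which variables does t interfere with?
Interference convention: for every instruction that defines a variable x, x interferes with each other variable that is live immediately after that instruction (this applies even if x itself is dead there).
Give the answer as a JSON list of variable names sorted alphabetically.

def/use:
  n0: def={g,n,v} ue=∅
  n1: def={g,v} ue={g,v}
  n2: def={n,t,v} ue={v}
  n3: def={n} ue={n}
  n4: def={n} ue=∅
  n5: def={n,v} ue={n}
  n6: def={n} ue={n}
  n7: def={t} ue={t}
  n8: def={g} ue={n,v}

Backward fixpoint:
  n0: in=∅ out={g,n,v}
  n1: in={g,n,v} out={n,v}
  n2: in={v} out={n,t,v}
  n3: in={n,t,v} out={n,t,v}
  n4: in={t,v} out={n,t,v}
  n5: in={n} out={n,v}
  n6: in={n,t,v} out={n,t,v}
  n7: in={n,t,v} out={n,v}
  n8: in={n,v} out=∅

Interfere edges:
  g — {n,v}
  n — {g,t,v}
  t — {n,v}
  v — {g,n,t}

N(t) = ["n", "v"]

Answer: ["n", "v"]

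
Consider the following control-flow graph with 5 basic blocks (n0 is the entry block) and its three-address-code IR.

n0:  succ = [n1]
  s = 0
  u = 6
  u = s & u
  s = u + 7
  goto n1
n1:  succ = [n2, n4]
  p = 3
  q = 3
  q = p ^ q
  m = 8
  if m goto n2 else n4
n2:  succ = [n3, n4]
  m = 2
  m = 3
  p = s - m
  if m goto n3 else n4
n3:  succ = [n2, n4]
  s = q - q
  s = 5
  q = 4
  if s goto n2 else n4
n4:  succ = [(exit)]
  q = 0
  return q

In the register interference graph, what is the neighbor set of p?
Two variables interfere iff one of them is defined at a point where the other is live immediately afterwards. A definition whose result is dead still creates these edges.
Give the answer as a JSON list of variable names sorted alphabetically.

def/use:
  n0: {s,u} / ∅
  n1: {m,p,q} / ∅
  n2: {m,p} / {s}
  n3: {q,s} / {q}
  n4: {q} / ∅

Live sets:
  n0 li=∅ lo={s}
  n1 li={s} lo={q,s}
  n2 li={q,s} lo={q}
  n3 li={q} lo={q,s}
  n4 li=∅ lo=∅

Interference:
  m — {p,q,s}
  p — {m,q,s}
  q — {m,p,s}
  s — {m,p,q,u}
  u — {s}

N(p) = ["m", "q", "s"]

Answer: ["m", "q", "s"]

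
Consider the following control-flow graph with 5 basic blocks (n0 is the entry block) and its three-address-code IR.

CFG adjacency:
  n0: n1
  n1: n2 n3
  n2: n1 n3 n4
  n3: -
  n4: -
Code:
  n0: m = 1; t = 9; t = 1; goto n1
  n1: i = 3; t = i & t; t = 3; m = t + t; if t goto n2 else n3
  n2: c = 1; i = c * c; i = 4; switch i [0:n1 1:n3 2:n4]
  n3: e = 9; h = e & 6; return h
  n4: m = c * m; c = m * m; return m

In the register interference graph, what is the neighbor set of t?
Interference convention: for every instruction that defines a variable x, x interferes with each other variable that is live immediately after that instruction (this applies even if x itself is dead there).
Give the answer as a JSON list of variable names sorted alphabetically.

Answer: ["c", "i", "m"]

Analysis:
Block summaries:
  n0: def={m,t} ue=∅
  n1: def={i,m,t} ue={t}
  n2: def={c,i} ue=∅
  n3: def={e,h} ue=∅
  n4: def={c,m} ue={c,m}

Live sets:
  live n0: ∅→{t}
  live n1: {t}→{m,t}
  live n2: {m,t}→{c,m,t}
  live n3: ∅→∅
  live n4: {c,m}→∅

Conflict graph:
  c↔{i,m,t}
  e↔∅
  h↔∅
  i↔{c,m,t}
  m↔{c,i,t}
  t↔{c,i,m}

N(t) = ["c", "i", "m"]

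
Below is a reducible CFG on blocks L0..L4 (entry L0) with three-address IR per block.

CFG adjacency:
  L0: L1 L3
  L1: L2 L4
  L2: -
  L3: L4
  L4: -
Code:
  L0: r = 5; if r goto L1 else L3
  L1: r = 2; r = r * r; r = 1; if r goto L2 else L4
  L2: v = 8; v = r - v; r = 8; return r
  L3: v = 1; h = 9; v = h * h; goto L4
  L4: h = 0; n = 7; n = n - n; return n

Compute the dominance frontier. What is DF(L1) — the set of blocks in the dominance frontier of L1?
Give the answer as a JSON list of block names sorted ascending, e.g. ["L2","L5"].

idom tree: L1←L0 L2←L1 L3←L0 L4←L0
Join-block Dom:
  L4: preds {L1,L3}: {L0,L1} ∩ {L0,L3} = {L0}; idom=L0

Frontier:
  L4←L1: walk L1 to L0
  L4←L3: walk L3 to L0
  L0: DF=∅
  L1: DF={L4}
  L2: DF=∅
  L3: DF={L4}
  L4: DF=∅

DF(L1) = ["L4"]

Answer: ["L4"]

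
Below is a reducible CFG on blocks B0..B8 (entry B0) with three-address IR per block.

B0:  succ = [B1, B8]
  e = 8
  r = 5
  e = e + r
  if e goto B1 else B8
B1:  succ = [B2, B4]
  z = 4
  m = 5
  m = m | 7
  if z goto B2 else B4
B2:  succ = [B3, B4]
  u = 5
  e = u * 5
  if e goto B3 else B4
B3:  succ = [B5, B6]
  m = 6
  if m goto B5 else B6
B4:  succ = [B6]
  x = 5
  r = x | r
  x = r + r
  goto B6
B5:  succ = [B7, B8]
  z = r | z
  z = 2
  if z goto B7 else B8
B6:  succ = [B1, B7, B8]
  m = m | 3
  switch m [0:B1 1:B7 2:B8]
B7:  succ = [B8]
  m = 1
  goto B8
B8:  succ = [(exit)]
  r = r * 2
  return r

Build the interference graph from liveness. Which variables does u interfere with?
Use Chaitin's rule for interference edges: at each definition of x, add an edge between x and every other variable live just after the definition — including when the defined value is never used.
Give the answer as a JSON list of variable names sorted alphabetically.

def/use:
  B0 def {e,r} use ∅
  B1 def {m,z} use ∅
  B2 def {e,u} use ∅
  B3 def {m} use ∅
  B4 def {r,x} use {r}
  B5 def {z} use {r,z}
  B6 def {m} use {m}
  B7 def {m} use ∅
  B8 def {r} use {r}

Live sets:
  B0 li=∅ lo={r}
  B1 li={r} lo={m,r,z}
  B2 li={m,r,z} lo={m,r,z}
  B3 li={r,z} lo={m,r,z}
  B4 li={m,r} lo={m,r}
  B5 li={r,z} lo={r}
  B6 li={m,r} lo={r}
  B7 li={r} lo={r}
  B8 li={r} lo=∅

Interference:
  e — {m,r,z}
  m — {e,r,u,x,z}
  r — {e,m,u,x,z}
  u — {m,r,z}
  x — {m,r}
  z — {e,m,r,u}

N(u) = ["m", "r", "z"]

Answer: ["m", "r", "z"]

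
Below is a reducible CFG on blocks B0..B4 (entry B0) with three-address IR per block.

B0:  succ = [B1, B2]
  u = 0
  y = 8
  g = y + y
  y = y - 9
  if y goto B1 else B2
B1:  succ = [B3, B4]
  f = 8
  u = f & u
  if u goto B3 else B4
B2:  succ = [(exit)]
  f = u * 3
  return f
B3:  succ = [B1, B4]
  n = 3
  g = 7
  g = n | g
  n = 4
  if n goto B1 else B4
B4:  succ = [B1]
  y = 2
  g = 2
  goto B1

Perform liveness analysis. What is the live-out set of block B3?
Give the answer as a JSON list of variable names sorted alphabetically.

def/use:
  B0: def={g,u,y} ue=∅
  B1: def={f,u} ue={u}
  B2: def={f} ue={u}
  B3: def={g,n} ue=∅
  B4: def={g,y} ue=∅

Live sets:
  B0: in=∅ out={u}
  B1: in={u} out={u}
  B2: in={u} out=∅
  B3: in={u} out={u}
  B4: in={u} out={u}

live-out(B3) = ["u"]

Answer: ["u"]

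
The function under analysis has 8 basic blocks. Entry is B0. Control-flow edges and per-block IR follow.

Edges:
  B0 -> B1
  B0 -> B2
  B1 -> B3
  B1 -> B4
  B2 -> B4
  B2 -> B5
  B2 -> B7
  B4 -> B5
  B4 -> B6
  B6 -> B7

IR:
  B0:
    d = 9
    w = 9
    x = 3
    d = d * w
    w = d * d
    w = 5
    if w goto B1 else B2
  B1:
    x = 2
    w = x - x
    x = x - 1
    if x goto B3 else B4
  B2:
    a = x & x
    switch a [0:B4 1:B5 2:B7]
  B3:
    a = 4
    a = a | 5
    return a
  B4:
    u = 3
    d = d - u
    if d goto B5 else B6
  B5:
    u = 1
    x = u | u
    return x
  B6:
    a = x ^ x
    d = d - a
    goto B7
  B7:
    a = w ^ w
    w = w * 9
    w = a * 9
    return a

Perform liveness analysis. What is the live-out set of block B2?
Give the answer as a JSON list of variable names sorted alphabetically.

Answer: ["d", "w", "x"]

Analysis:
Per-block:
  B0: {d,w,x} / ∅
  B1: {w,x} / ∅
  B2: {a} / {x}
  B3: {a} / ∅
  B4: {d,u} / {d}
  B5: {u,x} / ∅
  B6: {a,d} / {d,x}
  B7: {a,w} / {w}

Live sets:
  B0: in=∅ out={d,w,x}
  B1: in={d} out={d,w,x}
  B2: in={d,w,x} out={d,w,x}
  B3: in=∅ out=∅
  B4: in={d,w,x} out={d,w,x}
  B5: in=∅ out=∅
  B6: in={d,w,x} out={w}
  B7: in={w} out=∅

live-out(B2) = ["d", "w", "x"]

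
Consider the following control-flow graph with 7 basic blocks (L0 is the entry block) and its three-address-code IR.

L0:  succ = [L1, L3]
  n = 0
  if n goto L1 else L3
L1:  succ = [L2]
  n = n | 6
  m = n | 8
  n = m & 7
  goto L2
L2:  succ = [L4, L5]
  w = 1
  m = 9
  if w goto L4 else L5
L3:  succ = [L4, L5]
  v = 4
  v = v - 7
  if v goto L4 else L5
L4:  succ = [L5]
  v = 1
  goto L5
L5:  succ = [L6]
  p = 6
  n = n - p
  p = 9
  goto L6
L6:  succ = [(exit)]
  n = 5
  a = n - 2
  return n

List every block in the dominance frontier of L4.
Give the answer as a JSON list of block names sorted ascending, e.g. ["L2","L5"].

idom tree: L1←L0 L2←L1 L3←L0 L4←L0 L5←L0 L6←L5
Join-block Dom:
  L4: preds {L2,L3}: {L0,L1,L2} ∩ {L0,L3} = {L0}; idom=L0
  L5: preds {L2,L3,L4}: {L0,L1,L2} ∩ {L0,L3} ∩ {L0,L4} = {L0}; idom=L0

DF derivation:
  join L4 pred L2: L2→L1 stop@L0
  join L4 pred L3: L3 stop@L0
  join L5 pred L2: L2→L1 stop@L0
  join L5 pred L3: L3 stop@L0
  join L5 pred L4: L4 stop@L0
  L0 → ∅
  L1 → {L4,L5}
  L2 → {L4,L5}
  L3 → {L4,L5}
  L4 → {L5}
  L5 → ∅
  L6 → ∅

DF(L4) = ["L5"]

Answer: ["L5"]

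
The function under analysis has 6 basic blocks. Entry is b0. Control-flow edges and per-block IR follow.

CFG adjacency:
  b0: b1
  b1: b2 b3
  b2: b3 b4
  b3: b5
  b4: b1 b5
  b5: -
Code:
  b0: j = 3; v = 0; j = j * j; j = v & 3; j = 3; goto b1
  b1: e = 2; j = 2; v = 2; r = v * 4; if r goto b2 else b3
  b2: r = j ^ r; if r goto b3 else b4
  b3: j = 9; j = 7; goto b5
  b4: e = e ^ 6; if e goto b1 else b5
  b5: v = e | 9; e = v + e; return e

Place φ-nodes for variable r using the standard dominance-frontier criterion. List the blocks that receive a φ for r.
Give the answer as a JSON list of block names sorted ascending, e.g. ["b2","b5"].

idom tree: b1←b0 b2←b1 b3←b1 b4←b2 b5←b1
Dom at joins:
  b1: preds {b0,b4}: {b0} ∩ {b0,b1,b2,b4} = {b0}; idom=b0
  b3: preds {b1,b2}: {b0,b1} ∩ {b0,b1,b2} = {b0,b1}; idom=b1
  b5: preds {b3,b4}: {b0,b1,b3} ∩ {b0,b1,b2,b4} = {b0,b1}; idom=b1

DF derivation:
  join b1 pred b0: · stop@b0
  join b1 pred b4: b4→b2→b1 stop@b0
  join b3 pred b1: · stop@b1
  join b3 pred b2: b2 stop@b1
  join b5 pred b3: b3 stop@b1
  join b5 pred b4: b4→b2 stop@b1
  b0 → ∅
  b1 → {b1}
  b2 → {b1,b3,b5}
  b3 → {b5}
  b4 → {b1,b5}
  b5 → ∅

φ for r: defs {b1,b2}
  DF⁺ = {b1,b3,b5}

Answer: ["b1", "b3", "b5"]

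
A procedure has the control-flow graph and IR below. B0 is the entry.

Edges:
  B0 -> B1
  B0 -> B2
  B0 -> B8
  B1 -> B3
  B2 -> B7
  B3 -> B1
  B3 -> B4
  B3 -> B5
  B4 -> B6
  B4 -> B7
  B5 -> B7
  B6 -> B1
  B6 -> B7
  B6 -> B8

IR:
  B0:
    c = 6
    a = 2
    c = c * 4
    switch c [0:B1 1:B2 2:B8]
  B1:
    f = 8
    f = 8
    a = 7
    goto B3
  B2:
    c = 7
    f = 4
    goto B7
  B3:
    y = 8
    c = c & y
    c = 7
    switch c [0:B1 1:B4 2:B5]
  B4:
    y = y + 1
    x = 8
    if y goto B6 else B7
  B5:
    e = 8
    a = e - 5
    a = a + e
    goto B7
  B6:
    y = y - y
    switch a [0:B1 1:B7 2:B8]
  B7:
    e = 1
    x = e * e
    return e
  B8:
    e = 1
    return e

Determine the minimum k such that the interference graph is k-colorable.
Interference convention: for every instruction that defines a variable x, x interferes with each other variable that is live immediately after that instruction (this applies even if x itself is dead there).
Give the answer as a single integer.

Answer: 4

Working:
def/use:
  B0: def={a,c} ue=∅
  B1: def={a,f} ue=∅
  B2: def={c,f} ue=∅
  B3: def={c,y} ue={c}
  B4: def={x,y} ue={y}
  B5: def={a,e} ue=∅
  B6: def={y} ue={a,y}
  B7: def={e,x} ue=∅
  B8: def={e} ue=∅

Live sets:
  B0 li=∅ lo={c}
  B1 li={c} lo={a,c}
  B2 li=∅ lo=∅
  B3 li={a,c} lo={a,c,y}
  B4 li={a,c,y} lo={a,c,y}
  B5 li=∅ lo=∅
  B6 li={a,c,y} lo={c}
  B7 li=∅ lo=∅
  B8 li=∅ lo=∅

Interference:
  a↔{c,e,x,y}
  c↔{a,f,x,y}
  e↔{a,x}
  f↔{c}
  x↔{a,c,e,y}
  y↔{a,c,x}

Registers:
  clique {a,c,x,y} ⇒ need ≥ 4
  assign a→r0 c→r1 e→r1 f→r0 x→r2 y→r3 — no edge inside a register ⇒ χ ≤ 4
  χ = 4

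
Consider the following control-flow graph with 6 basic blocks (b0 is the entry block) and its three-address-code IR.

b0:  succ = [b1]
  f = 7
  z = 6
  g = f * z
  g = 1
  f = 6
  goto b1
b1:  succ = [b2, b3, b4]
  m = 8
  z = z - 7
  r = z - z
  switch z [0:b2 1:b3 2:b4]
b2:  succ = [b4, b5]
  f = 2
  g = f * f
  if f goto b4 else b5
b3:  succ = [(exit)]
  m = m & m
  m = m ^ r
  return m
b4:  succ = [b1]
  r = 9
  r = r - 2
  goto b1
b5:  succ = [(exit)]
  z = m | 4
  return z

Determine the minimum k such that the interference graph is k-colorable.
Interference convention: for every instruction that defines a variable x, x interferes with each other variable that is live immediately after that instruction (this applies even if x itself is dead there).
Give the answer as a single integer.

Answer: 4

Derivation:
Block summaries:
  b0: def={f,g,z} ue=∅
  b1: def={m,r,z} ue={z}
  b2: def={f,g} ue=∅
  b3: def={m} ue={m,r}
  b4: def={r} ue=∅
  b5: def={z} ue={m}

Live sets:
  b0 li=∅ lo={z}
  b1 li={z} lo={m,r,z}
  b2 li={m,z} lo={m,z}
  b3 li={m,r} lo=∅
  b4 li={z} lo={z}
  b5 li={m} lo=∅

Interference:
  f: {g,m,z}
  g: {f,m,z}
  m: {f,g,r,z}
  r: {m,z}
  z: {f,g,m,r}

Colouring:
  {f,g,m,z} pairwise interfere (4-clique) ⇒ χ ≥ 4
  assign f→r2 g→r3 m→r0 r→r2 z→r1 — no edge inside a register ⇒ χ ≤ 4
  χ = 4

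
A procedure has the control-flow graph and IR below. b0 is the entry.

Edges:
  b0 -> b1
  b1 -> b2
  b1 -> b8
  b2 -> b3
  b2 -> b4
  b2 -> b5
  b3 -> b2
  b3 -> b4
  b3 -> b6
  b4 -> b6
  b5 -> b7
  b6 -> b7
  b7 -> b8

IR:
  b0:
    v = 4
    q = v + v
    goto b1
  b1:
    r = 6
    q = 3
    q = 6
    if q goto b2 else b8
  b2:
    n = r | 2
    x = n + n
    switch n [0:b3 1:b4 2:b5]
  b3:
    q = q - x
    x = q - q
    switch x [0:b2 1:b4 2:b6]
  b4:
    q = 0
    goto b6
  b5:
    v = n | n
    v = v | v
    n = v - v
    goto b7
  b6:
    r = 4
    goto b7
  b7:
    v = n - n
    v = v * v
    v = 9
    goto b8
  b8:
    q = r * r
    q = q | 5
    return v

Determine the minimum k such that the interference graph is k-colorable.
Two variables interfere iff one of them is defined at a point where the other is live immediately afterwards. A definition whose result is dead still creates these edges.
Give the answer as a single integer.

Answer: 4

Working:
Per-block:
  b0: def={q,v} ue=∅
  b1: def={q,r} ue=∅
  b2: def={n,x} ue={r}
  b3: def={q,x} ue={q,x}
  b4: def={q} ue=∅
  b5: def={n,v} ue={n}
  b6: def={r} ue=∅
  b7: def={v} ue={n}
  b8: def={q} ue={r,v}

Backward fixpoint:
  b0 li=∅ lo={v}
  b1 li={v} lo={q,r,v}
  b2 li={q,r} lo={n,q,r,x}
  b3 li={n,q,r,x} lo={n,q,r}
  b4 li={n} lo={n}
  b5 li={n,r} lo={n,r}
  b6 li={n} lo={n,r}
  b7 li={n,r} lo={r,v}
  b8 li={r,v} lo=∅

Interference:
  n — {q,r,x}
  q — {n,r,v,x}
  r — {n,q,v,x}
  v — {q,r}
  x — {n,q,r}

Colouring:
  lower bound: {n,q,r,x} mutually conflict ⇒ χ ≥ 4
  4-colouring: c0={q}  c1={r}  c2={n,v}  c3={x}
  χ = 4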